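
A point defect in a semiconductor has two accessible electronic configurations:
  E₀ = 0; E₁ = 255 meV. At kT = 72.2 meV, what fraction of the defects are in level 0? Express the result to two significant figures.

Eᵢ/kT = 0, 3.532.
Z = Σ e^(−Eᵢ/kT) = e^(−0) + e^(−3.532) = 1.000 + 0.02925 = 1.029.
P₀ = e^(−E₀/kT) / Z = 1.000/1.029 = 0.97.

0.97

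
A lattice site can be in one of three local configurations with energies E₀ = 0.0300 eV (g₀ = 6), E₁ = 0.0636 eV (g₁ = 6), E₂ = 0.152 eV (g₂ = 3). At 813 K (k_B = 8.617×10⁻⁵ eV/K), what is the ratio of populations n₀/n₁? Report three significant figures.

1.62

k_BT = 8.617×10⁻⁵ × 813 K = 0.070056 eV.
n₀/n₁ = (g₀/g₁) exp[−(E₀−E₁)/kT] = (6/6) × exp(−(-0.0336 eV)/(0.070056 eV)) = (6/6) × exp(0.47962) = 1.62.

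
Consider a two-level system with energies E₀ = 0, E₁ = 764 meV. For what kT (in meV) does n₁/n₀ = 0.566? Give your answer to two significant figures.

n₁/n₀ = exp[−(E₁−E₀)/kT] = 0.566.
⇒ (E₁−E₀)/kT = ln(1/0.566) = ln(1.767) = 0.5693.
kT = 764 meV / 0.5693 = 1300 meV.

1300 meV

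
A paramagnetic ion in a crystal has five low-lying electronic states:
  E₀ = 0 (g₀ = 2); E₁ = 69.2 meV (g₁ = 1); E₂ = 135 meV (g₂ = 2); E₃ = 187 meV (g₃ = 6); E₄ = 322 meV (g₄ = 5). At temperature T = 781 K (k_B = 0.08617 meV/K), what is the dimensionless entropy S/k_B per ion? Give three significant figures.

k_BT = 0.08617 × 781 K = 67.299 meV.
Eᵢ/kT = 0, 1.0282, 2.0060, 2.7786, 4.7846.
Z = Σ gᵢe^(−Eᵢ/kT) = 2·e^(−0) + 1·e^(−1.0282) + 2·e^(−2.0060) + 6·e^(−2.7786) + 5·e^(−4.7846) = 2.0000 + 0.35765 + 0.26905 + 0.37275 + 0.041787 = 3.0412.
⟨E⟩ = Σ EᵢPᵢ = 47.426 meV.
S/k_B = ln Z + ⟨E⟩/kT = ln(3.0412) + 47.426/67.299 = 1.1123 + 0.70471 = 1.82.

1.82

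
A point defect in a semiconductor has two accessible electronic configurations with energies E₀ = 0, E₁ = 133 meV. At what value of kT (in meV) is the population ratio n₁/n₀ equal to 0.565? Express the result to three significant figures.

n₁/n₀ = exp[−(E₁−E₀)/kT] = 0.565.
⇒ (E₁−E₀)/kT = ln(1/0.565) = ln(1.7699) = 0.57092.
kT = 133 meV / 0.57092 = 233 meV.

233 meV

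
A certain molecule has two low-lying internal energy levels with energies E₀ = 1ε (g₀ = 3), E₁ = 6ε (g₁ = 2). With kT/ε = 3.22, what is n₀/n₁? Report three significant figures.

7.09

n₀/n₁ = (g₀/g₁) exp[−(E₀−E₁)/kT] = (3/2) × exp(−(-5ε)/(3.22ε)) = (3/2) × exp(1.5528) = 7.09.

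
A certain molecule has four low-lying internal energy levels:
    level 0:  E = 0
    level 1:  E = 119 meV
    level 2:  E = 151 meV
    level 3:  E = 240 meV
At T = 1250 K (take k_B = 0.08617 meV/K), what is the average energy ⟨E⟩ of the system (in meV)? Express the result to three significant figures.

60.8 meV

k_BT = 0.08617 × 1250 K = 107.71 meV.
Eᵢ/kT = 0, 1.1048, 1.4019, 2.2282.
Z = Σ e^(−Eᵢ/kT) = e^(−0) + e^(−1.1048) + e^(−1.4019) + e^(−2.2282) = 1.0000 + 0.33128 + 0.24613 + 0.10772 = 1.6851.
⟨E⟩ = Σ Eᵢ e^(−Eᵢ/kT) / Z = (0·1.0000 + 119·0.33128 + 151·0.24613 + 240·0.10772) / 1.6851 = 60.8 meV.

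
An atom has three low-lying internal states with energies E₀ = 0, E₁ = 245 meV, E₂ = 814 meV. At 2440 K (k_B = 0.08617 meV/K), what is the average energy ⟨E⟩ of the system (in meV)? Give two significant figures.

k_BT = 0.08617 × 2440 K = 210.3 meV.
Eᵢ/kT = 0, 1.165, 3.871.
Z = Σ e^(−Eᵢ/kT) = e^(−0) + e^(−1.165) + e^(−3.871) = 1.000 + 0.3119 + 0.02084 = 1.333.
⟨E⟩ = Σ Eᵢ e^(−Eᵢ/kT) / Z = (0·1.000 + 245·0.3119 + 814·0.02084) / 1.333 = 70 meV.

70 meV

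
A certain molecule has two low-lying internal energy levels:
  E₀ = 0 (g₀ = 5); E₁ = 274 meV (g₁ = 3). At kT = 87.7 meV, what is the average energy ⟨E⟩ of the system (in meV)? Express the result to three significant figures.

Eᵢ/kT = 0, 3.1243.
Z = Σ gᵢe^(−Eᵢ/kT) = 5·e^(−0) + 3·e^(−3.1243) = 5.0000 + 0.13190 = 5.1319.
⟨E⟩ = Σ Eᵢ gᵢe^(−Eᵢ/kT) / Z = (0·5.0000 + 274·0.13190) / 5.1319 = 7.04 meV.

7.04 meV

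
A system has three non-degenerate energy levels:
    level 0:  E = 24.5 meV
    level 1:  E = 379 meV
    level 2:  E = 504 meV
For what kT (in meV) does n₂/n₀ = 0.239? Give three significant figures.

335 meV

n₂/n₀ = exp[−(E₂−E₀)/kT] = 0.239.
⇒ (E₂−E₀)/kT = ln(1/0.239) = ln(4.1841) = 1.4313.
kT = 479.5 meV / 1.4313 = 335 meV.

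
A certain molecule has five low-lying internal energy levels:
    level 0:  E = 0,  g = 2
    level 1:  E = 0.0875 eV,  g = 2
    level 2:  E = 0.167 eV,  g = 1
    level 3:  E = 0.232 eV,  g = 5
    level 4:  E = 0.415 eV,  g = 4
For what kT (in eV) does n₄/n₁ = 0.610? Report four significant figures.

0.2758 eV

n₄/n₁ = (g₄/g₁) exp[−(E₄−E₁)/kT] = 0.610.
⇒ (E₄−E₁)/kT = ln((4/2)/0.610) = ln(3.27869) = 1.18744.
kT = 0.3275 eV / 1.18744 = 0.2758 eV.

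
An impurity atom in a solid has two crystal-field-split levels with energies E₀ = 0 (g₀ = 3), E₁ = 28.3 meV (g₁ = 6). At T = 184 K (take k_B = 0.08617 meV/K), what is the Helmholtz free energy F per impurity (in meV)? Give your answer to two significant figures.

k_BT = 0.08617 × 184 K = 15.86 meV.
Eᵢ/kT = 0, 1.784.
Z = Σ gᵢe^(−Eᵢ/kT) = 3·e^(−0) + 6·e^(−1.784) = 3.000 + 1.008 = 4.008.
F = −kT ln Z = −15.86 × ln(4.008) = −15.86 × 1.388 = -22 meV.

-22 meV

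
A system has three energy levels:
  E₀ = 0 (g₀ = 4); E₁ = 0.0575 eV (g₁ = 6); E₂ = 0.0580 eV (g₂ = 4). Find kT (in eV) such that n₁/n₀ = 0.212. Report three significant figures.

0.0294 eV

n₁/n₀ = (g₁/g₀) exp[−(E₁−E₀)/kT] = 0.212.
⇒ (E₁−E₀)/kT = ln((6/4)/0.212) = ln(7.0755) = 1.9566.
kT = 0.0575 eV / 1.9566 = 0.0294 eV.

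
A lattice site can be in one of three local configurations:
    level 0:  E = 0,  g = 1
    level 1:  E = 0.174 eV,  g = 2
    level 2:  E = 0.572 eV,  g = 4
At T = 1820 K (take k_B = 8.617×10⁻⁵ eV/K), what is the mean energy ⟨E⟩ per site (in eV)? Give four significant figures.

k_BT = 8.617×10⁻⁵ × 1820 K = 0.156829 eV.
Eᵢ/kT = 0, 1.10949, 3.64728.
Z = Σ gᵢe^(−Eᵢ/kT) = 1·e^(−0) + 2·e^(−1.10949) + 4·e^(−3.64728) = 1.00000 + 0.659454 + 0.104248 = 1.76370.
⟨E⟩ = Σ Eᵢ gᵢe^(−Eᵢ/kT) / Z = (0·1.00000 + 0.174·0.659454 + 0.572·0.104248) / 1.76370 = 0.09887 eV.

0.09887 eV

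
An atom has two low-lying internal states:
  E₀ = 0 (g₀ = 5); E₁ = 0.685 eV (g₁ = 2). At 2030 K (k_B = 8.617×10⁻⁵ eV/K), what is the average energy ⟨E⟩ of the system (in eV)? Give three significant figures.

0.00542 eV

k_BT = 8.617×10⁻⁵ × 2030 K = 0.17493 eV.
Eᵢ/kT = 0, 3.9159.
Z = Σ gᵢe^(−Eᵢ/kT) = 5·e^(−0) + 2·e^(−3.9159) = 5.0000 + 0.039845 = 5.0398.
⟨E⟩ = Σ Eᵢ gᵢe^(−Eᵢ/kT) / Z = (0·5.0000 + 0.685·0.039845) / 5.0398 = 0.00542 eV.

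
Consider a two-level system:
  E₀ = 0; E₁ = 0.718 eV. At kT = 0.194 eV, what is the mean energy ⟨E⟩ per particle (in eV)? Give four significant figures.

0.01731 eV

Eᵢ/kT = 0, 3.70103.
Z = Σ e^(−Eᵢ/kT) = e^(−0) + e^(−3.70103) = 1.00000 + 0.0246981 = 1.02470.
⟨E⟩ = Σ Eᵢ e^(−Eᵢ/kT) / Z = (0·1.00000 + 0.718·0.0246981) / 1.02470 = 0.01731 eV.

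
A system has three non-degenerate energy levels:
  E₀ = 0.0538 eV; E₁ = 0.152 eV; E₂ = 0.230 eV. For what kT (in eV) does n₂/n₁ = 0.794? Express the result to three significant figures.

n₂/n₁ = exp[−(E₂−E₁)/kT] = 0.794.
⇒ (E₂−E₁)/kT = ln(1/0.794) = ln(1.2594) = 0.23064.
kT = 0.078 eV / 0.23064 = 0.338 eV.

0.338 eV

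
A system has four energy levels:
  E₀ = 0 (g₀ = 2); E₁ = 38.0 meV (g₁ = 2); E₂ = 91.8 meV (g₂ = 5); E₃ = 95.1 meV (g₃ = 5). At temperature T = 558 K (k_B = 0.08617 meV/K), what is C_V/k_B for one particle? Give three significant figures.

k_BT = 0.08617 × 558 K = 48.083 meV.
Eᵢ/kT = 0, 0.79030, 1.9092, 1.9778.
Z = Σ gᵢe^(−Eᵢ/kT) = 2·e^(−0) + 2·e^(−0.79030) + 5·e^(−1.9092) + 5·e^(−1.9778) = 2.0000 + 0.90742 + 0.74099 + 0.69187 = 4.3403.
⟨E⟩ = 38.777 meV, ⟨E²⟩ = 3182.3 meV².
C_V/k_B = (⟨E²⟩ − ⟨E⟩²)/(kT)² = (3182.3 − 1503.7)/2312.0 = 0.726.

0.726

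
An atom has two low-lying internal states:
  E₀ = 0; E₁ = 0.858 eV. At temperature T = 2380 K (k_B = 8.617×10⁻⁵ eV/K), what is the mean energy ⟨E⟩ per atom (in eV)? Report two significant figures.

k_BT = 8.617×10⁻⁵ × 2380 K = 0.2051 eV.
Eᵢ/kT = 0, 4.183.
Z = Σ e^(−Eᵢ/kT) = e^(−0) + e^(−4.183) = 1.000 + 0.01525 = 1.015.
⟨E⟩ = Σ Eᵢ e^(−Eᵢ/kT) / Z = (0·1.000 + 0.858·0.01525) / 1.015 = 0.013 eV.

0.013 eV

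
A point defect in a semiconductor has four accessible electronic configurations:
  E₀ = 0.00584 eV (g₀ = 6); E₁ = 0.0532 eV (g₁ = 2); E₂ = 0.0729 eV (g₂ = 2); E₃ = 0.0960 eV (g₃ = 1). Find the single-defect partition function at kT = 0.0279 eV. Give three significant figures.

Z = 5.34

Eᵢ/kT = 0.20932, 1.9068, 2.6129, 3.4409.
Z = Σ gᵢe^(−Eᵢ/kT) = 6·e^(−0.20932) + 2·e^(−1.9068) + 2·e^(−2.6129) + 1·e^(−3.4409) = 4.8668 + 0.29711 + 0.14664 + 0.032036 = 5.3426.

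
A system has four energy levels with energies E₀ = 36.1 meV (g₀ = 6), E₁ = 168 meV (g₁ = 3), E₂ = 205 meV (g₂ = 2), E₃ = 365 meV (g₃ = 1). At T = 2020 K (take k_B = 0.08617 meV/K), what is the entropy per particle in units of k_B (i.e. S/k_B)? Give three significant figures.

2.37

k_BT = 0.08617 × 2020 K = 174.06 meV.
Eᵢ/kT = 0.20740, 0.96518, 1.1778, 2.0970.
Z = Σ gᵢe^(−Eᵢ/kT) = 6·e^(−0.20740) + 3·e^(−0.96518) + 2·e^(−1.1778) + 1·e^(−2.0970) = 4.8762 + 1.1427 + 0.61591 + 0.12282 = 6.7576.
⟨E⟩ = Σ EᵢPᵢ = 79.776 meV.
S/k_B = ln Z + ⟨E⟩/kT = ln(6.7576) + 79.776/174.06 = 1.9107 + 0.45832 = 2.37.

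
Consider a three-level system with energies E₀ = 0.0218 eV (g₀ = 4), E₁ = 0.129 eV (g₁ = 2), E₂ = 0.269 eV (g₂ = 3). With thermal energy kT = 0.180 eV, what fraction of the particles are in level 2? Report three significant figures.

0.130

Eᵢ/kT = 0.12111, 0.71667, 1.4944.
Z = Σ gᵢe^(−Eᵢ/kT) = 4·e^(−0.12111) + 2·e^(−0.71667) + 3·e^(−1.4944) = 3.5437 + 0.97675 + 0.67315 = 5.1936.
P₂ = g₂ e^(−E₂/kT) / Z = 0.67315/5.1936 = 0.130.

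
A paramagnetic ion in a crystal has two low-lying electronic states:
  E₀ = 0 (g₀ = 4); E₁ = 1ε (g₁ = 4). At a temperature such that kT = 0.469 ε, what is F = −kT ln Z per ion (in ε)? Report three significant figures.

-0.703 ε

Eᵢ/kT = 0, 2.1322.
Z = Σ gᵢe^(−Eᵢ/kT) = 4·e^(−0) + 4·e^(−2.1322) = 4.0000 + 0.47430 = 4.4743.
F = −kT ln Z = −0.469 × ln(4.4743) = −0.469 × 1.4983 = -0.703 ε.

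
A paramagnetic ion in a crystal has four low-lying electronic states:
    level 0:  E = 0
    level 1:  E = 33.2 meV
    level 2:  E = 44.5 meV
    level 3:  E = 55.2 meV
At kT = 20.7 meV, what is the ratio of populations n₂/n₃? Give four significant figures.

n₂/n₃ = exp[−(E₂−E₃)/kT] = exp(−(-10.7 meV)/(20.7 meV)) = exp(0.516908) = 1.677.

1.677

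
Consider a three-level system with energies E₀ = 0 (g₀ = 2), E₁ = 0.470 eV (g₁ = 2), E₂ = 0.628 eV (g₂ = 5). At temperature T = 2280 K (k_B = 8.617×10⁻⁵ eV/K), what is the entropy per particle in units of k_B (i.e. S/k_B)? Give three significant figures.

k_BT = 8.617×10⁻⁵ × 2280 K = 0.19647 eV.
Eᵢ/kT = 0, 2.3922, 3.1964.
Z = Σ gᵢe^(−Eᵢ/kT) = 2·e^(−0) + 2·e^(−2.3922) + 5·e^(−3.1964) = 2.0000 + 0.18286 + 0.20455 = 2.3874.
⟨E⟩ = Σ EᵢPᵢ = 0.089805 eV.
S/k_B = ln Z + ⟨E⟩/kT = ln(2.3874) + 0.089805/0.19647 = 0.87020 + 0.45709 = 1.33.

1.33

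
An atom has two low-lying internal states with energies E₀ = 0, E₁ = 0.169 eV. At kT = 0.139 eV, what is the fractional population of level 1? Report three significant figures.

0.229

Eᵢ/kT = 0, 1.2158.
Z = Σ e^(−Eᵢ/kT) = e^(−0) + e^(−1.2158) = 1.0000 + 0.29647 = 1.2965.
P₁ = e^(−E₁/kT) / Z = 0.29647/1.2965 = 0.229.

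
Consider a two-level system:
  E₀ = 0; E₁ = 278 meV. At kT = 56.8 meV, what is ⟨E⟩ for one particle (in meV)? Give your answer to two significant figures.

2.1 meV

Eᵢ/kT = 0, 4.894.
Z = Σ e^(−Eᵢ/kT) = e^(−0) + e^(−4.894) = 1.000 + 0.007491 = 1.007.
⟨E⟩ = Σ Eᵢ e^(−Eᵢ/kT) / Z = (0·1.000 + 278·0.007491) / 1.007 = 2.1 meV.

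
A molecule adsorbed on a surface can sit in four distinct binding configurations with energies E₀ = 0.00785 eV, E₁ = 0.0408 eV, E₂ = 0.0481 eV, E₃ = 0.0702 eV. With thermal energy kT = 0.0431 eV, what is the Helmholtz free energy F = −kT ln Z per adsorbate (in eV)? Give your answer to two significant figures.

Eᵢ/kT = 0.1821, 0.9466, 1.116, 1.629.
Z = Σ e^(−Eᵢ/kT) = e^(−0.1821) + e^(−0.9466) + e^(−1.116) + e^(−1.629) = 0.8335 + 0.3881 + 0.3276 + 0.1961 = 1.745.
F = −kT ln Z = −0.0431 × ln(1.745) = −0.0431 × 0.5568 = -0.024 eV.

-0.024 eV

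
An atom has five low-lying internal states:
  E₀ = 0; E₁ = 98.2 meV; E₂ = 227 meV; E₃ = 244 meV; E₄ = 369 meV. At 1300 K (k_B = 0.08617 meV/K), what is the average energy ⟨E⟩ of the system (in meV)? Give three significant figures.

66.0 meV

k_BT = 0.08617 × 1300 K = 112.02 meV.
Eᵢ/kT = 0, 0.87663, 2.0264, 2.1782, 3.2941.
Z = Σ e^(−Eᵢ/kT) = e^(−0) + e^(−0.87663) + e^(−2.0264) + e^(−2.1782) + e^(−3.2941) = 1.0000 + 0.41618 + 0.13181 + 0.11325 + 0.037101 = 1.6983.
⟨E⟩ = Σ Eᵢ e^(−Eᵢ/kT) / Z = (0·1.0000 + 98.2·0.41618 + 227·0.13181 + 244·0.11325 + 369·0.037101) / 1.6983 = 66.0 meV.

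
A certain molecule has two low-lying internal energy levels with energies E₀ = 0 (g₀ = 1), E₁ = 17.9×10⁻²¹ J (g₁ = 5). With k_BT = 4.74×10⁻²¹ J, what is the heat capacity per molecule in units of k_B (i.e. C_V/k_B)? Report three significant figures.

Eᵢ/kT = 0, 3.7764.
Z = Σ gᵢe^(−Eᵢ/kT) = 1·e^(−0) + 5·e^(−3.7764) = 1.0000 + 0.11453 = 1.1145.
⟨E⟩ = 1.8395, ⟨E²⟩ = 32.926.
C_V/k_B = (⟨E²⟩ − ⟨E⟩²)/(kT)² = (32.926 − 3.3838)/22.468 = 1.31.

1.31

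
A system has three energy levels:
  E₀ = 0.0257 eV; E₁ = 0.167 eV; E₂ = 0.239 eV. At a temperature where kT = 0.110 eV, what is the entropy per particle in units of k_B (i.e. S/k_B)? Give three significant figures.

0.798

Eᵢ/kT = 0.23364, 1.5182, 2.1727.
Z = Σ e^(−Eᵢ/kT) = e^(−0.23364) + e^(−1.5182) + e^(−2.1727) = 0.79165 + 0.21911 + 0.11387 = 1.1246.
⟨E⟩ = Σ EᵢPᵢ = 0.074828 eV.
S/k_B = ln Z + ⟨E⟩/kT = ln(1.1246) + 0.074828/0.110 = 0.11743 + 0.68025 = 0.798.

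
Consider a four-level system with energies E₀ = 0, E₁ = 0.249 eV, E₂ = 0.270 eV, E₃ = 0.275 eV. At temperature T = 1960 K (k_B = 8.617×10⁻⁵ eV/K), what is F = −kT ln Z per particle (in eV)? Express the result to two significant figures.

-0.082 eV

k_BT = 8.617×10⁻⁵ × 1960 K = 0.1689 eV.
Eᵢ/kT = 0, 1.474, 1.599, 1.628.
Z = Σ e^(−Eᵢ/kT) = e^(−0) + e^(−1.474) + e^(−1.599) + e^(−1.628) = 1.000 + 0.2290 + 0.2021 + 0.1963 = 1.627.
F = −kT ln Z = −0.1689 × ln(1.627) = −0.1689 × 0.4867 = -0.082 eV.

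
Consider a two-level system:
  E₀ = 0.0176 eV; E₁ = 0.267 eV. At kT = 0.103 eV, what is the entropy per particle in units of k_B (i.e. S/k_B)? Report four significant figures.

Eᵢ/kT = 0.170874, 2.59223.
Z = Σ e^(−Eᵢ/kT) = e^(−0.170874) + e^(−2.59223) = 0.842928 + 0.0748529 = 0.917781.
⟨E⟩ = Σ EᵢPᵢ = 0.0379407 eV.
S/k_B = ln Z + ⟨E⟩/kT = ln(0.917781) + 0.0379407/0.103 = -0.0857965 + 0.368356 = 0.2826.

0.2826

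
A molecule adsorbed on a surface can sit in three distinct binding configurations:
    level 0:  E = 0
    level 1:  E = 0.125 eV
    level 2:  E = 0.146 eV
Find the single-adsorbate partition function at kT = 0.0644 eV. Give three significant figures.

Eᵢ/kT = 0, 1.9410, 2.2671.
Z = Σ e^(−Eᵢ/kT) = e^(−0) + e^(−1.9410) + e^(−2.2671) = 1.0000 + 0.14356 + 0.10361 = 1.2472.

Z = 1.25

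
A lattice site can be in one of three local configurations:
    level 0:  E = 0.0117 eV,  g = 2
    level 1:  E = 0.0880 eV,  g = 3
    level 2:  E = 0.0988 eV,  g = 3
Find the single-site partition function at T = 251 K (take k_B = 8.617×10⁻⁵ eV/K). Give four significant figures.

Z = 1.247

k_BT = 8.617×10⁻⁵ × 251 K = 0.0216287 eV.
Eᵢ/kT = 0.540948, 4.06867, 4.56800.
Z = Σ gᵢe^(−Eᵢ/kT) = 2·e^(−0.540948) + 3·e^(−4.06867) + 3·e^(−4.56800) = 1.16439 + 0.0513003 + 0.0311361 = 1.24683.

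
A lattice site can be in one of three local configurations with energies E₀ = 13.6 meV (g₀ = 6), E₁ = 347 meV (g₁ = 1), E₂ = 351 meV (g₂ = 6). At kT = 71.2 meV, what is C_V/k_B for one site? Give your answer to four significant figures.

Eᵢ/kT = 0.191011, 4.87360, 4.92978.
Z = Σ gᵢe^(−Eᵢ/kT) = 6·e^(−0.191011) + 1·e^(−4.87360) + 6·e^(−4.92978) = 4.95674 + 0.00764579 + 0.0433686 = 5.00775.
⟨E⟩ = 17.0310 meV, ⟨E²⟩ = 1433.87 meV².
C_V/k_B = (⟨E²⟩ − ⟨E⟩²)/(kT)² = (1433.87 − 290.055)/5069.44 = 0.2256.

0.2256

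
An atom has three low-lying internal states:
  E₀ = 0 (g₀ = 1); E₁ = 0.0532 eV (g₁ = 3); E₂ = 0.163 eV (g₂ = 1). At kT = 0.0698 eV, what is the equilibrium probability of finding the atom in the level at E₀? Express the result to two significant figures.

Eᵢ/kT = 0, 0.7622, 2.335.
Z = Σ gᵢe^(−Eᵢ/kT) = 1·e^(−0) + 3·e^(−0.7622) + 1·e^(−2.335) = 1.000 + 1.400 + 0.09681 = 2.497.
P₀ = g₀ e^(−E₀/kT) / Z = 1.000/2.497 = 0.40.

0.40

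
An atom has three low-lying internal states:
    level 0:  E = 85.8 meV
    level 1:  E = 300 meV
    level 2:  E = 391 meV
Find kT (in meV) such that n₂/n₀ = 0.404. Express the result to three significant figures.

n₂/n₀ = exp[−(E₂−E₀)/kT] = 0.404.
⇒ (E₂−E₀)/kT = ln(1/0.404) = ln(2.4752) = 0.90632.
kT = 305.2 meV / 0.90632 = 337 meV.

337 meV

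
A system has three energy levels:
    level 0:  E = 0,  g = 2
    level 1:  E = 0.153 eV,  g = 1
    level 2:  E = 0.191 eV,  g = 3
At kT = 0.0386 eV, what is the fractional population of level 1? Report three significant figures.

0.00931

Eᵢ/kT = 0, 3.9637, 4.9482.
Z = Σ gᵢe^(−Eᵢ/kT) = 2·e^(−0) + 1·e^(−3.9637) + 3·e^(−4.9482) = 2.0000 + 0.018993 + 0.021289 = 2.0403.
P₁ = g₁ e^(−E₁/kT) / Z = 0.018993/2.0403 = 0.00931.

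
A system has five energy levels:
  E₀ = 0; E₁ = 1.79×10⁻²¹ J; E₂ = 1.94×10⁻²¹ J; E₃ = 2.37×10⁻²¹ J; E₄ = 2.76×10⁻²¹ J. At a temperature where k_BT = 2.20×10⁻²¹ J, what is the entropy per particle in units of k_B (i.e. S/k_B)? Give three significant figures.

Eᵢ/kT = 0, 0.81364, 0.88182, 1.0773, 1.2545.
Z = Σ e^(−Eᵢ/kT) = e^(−0) + e^(−0.81364) + e^(−0.88182) + e^(−1.0773) + e^(−1.2545) = 1.0000 + 0.44324 + 0.41403 + 0.34051 + 0.28522 = 2.4830.
⟨E⟩ = Σ EᵢPᵢ = 1.2851 ×10⁻²¹ J.
S/k_B = ln Z + ⟨E⟩/kT = ln(2.4830) + 1.2851/2.20 = 0.90947 + 0.58414 = 1.49.

1.49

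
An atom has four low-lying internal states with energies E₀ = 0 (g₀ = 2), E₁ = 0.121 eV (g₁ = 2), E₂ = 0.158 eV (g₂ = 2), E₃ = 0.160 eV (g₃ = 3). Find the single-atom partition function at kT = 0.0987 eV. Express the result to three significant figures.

Z = 3.58

Eᵢ/kT = 0, 1.2259, 1.6008, 1.6211.
Z = Σ gᵢe^(−Eᵢ/kT) = 2·e^(−0) + 2·e^(−1.2259) + 2·e^(−1.6008) + 3·e^(−1.6211) = 2.0000 + 0.58699 + 0.40347 + 0.59304 = 3.5835.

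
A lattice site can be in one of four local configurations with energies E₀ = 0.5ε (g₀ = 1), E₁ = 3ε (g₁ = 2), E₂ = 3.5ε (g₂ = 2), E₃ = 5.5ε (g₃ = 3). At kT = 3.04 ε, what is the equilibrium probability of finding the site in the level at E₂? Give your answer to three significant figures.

0.233

Eᵢ/kT = 0.16447, 0.98684, 1.1513, 1.8092.
Z = Σ gᵢe^(−Eᵢ/kT) = 1·e^(−0.16447) + 2·e^(−0.98684) + 2·e^(−1.1513) + 3·e^(−1.8092) = 0.84834 + 0.74551 + 0.63245 + 0.49136 = 2.7177.
P₂ = g₂ e^(−E₂/kT) / Z = 0.63245/2.7177 = 0.233.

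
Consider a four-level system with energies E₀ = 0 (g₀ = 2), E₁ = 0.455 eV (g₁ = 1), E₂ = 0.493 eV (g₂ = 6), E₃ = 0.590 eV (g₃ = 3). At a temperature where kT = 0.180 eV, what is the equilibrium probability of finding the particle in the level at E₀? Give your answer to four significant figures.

0.7749

Eᵢ/kT = 0, 2.52778, 2.73889, 3.27778.
Z = Σ gᵢe^(−Eᵢ/kT) = 2·e^(−0) + 1·e^(−2.52778) + 6·e^(−2.73889) + 3·e^(−3.27778) = 2.00000 + 0.0798361 + 0.387852 + 0.113136 = 2.58082.
P₀ = g₀ e^(−E₀/kT) / Z = 2.00000/2.58082 = 0.7749.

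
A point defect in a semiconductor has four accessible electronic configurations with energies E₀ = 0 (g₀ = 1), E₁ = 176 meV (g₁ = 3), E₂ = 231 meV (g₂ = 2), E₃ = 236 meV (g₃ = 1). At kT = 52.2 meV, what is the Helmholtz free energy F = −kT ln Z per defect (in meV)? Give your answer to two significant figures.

Eᵢ/kT = 0, 3.372, 4.425, 4.521.
Z = Σ gᵢe^(−Eᵢ/kT) = 1·e^(−0) + 3·e^(−3.372) + 2·e^(−4.425) + 1·e^(−4.521) = 1.000 + 0.1030 + 0.02395 + 0.01088 = 1.138.
F = −kT ln Z = −52.2 × ln(1.138) = −52.2 × 0.1293 = -6.7 meV.

-6.7 meV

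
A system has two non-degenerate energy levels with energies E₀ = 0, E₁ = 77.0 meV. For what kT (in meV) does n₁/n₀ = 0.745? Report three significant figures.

n₁/n₀ = exp[−(E₁−E₀)/kT] = 0.745.
⇒ (E₁−E₀)/kT = ln(1/0.745) = ln(1.3423) = 0.29438.
kT = 77.0 meV / 0.29438 = 262 meV.

262 meV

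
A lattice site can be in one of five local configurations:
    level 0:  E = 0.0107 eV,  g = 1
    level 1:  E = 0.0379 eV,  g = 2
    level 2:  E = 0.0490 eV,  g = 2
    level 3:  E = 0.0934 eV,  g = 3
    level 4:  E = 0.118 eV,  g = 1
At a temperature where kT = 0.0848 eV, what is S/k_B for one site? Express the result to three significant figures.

Eᵢ/kT = 0.12618, 0.44693, 0.57783, 1.1014, 1.3915.
Z = Σ gᵢe^(−Eᵢ/kT) = 1·e^(−0.12618) + 2·e^(−0.44693) + 2·e^(−0.57783) + 3·e^(−1.1014) + 1·e^(−1.3915) = 0.88146 + 1.2792 + 1.1222 + 0.99722 + 0.24870 = 4.5288.
⟨E⟩ = Σ EᵢPᵢ = 0.051976 eV.
S/k_B = ln Z + ⟨E⟩/kT = ln(4.5288) + 0.051976/0.0848 = 1.5105 + 0.61292 = 2.12.

2.12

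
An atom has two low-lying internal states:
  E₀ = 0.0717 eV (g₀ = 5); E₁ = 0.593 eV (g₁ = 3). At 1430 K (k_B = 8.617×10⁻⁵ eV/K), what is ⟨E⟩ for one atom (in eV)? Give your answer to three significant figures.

0.0762 eV

k_BT = 8.617×10⁻⁵ × 1430 K = 0.12322 eV.
Eᵢ/kT = 0.58189, 4.8125.
Z = Σ gᵢe^(−Eᵢ/kT) = 5·e^(−0.58189) + 3·e^(−4.8125) = 2.7942 + 0.024383 = 2.8186.
⟨E⟩ = Σ Eᵢ gᵢe^(−Eᵢ/kT) / Z = (0.0717·2.7942 + 0.593·0.024383) / 2.8186 = 0.0762 eV.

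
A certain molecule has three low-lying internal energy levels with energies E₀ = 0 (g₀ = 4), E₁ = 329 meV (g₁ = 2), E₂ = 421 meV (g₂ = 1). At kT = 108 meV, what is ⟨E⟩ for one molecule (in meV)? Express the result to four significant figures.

Eᵢ/kT = 0, 3.04630, 3.89815.
Z = Σ gᵢe^(−Eᵢ/kT) = 4·e^(−0) + 2·e^(−3.04630) + 1·e^(−3.89815) = 4.00000 + 0.0950690 + 0.0202794 = 4.11535.
⟨E⟩ = Σ Eᵢ gᵢe^(−Eᵢ/kT) / Z = (0·4.00000 + 329·0.0950690 + 421·0.0202794) / 4.11535 = 9.675 meV.

9.675 meV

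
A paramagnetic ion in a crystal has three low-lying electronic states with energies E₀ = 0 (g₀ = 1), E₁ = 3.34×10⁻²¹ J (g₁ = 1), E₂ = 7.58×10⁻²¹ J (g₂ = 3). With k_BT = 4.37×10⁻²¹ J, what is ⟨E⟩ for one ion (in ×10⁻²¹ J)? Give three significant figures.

Eᵢ/kT = 0, 0.76430, 1.7346.
Z = Σ gᵢe^(−Eᵢ/kT) = 1·e^(−0) + 1·e^(−0.76430) + 3·e^(−1.7346) = 1.0000 + 0.46566 + 0.52941 = 1.9951.
⟨E⟩ = Σ Eᵢ gᵢe^(−Eᵢ/kT) / Z = (0·1.0000 + 3.34·0.46566 + 7.58·0.52941) / 1.9951 = 2.79 ×10⁻²¹ J.

2.79 ×10⁻²¹ J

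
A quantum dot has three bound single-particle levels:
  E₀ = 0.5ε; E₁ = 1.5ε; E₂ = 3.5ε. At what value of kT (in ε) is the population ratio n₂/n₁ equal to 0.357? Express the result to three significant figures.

n₂/n₁ = exp[−(E₂−E₁)/kT] = 0.357.
⇒ (E₂−E₁)/kT = ln(1/0.357) = ln(2.8011) = 1.0300.
kT = 2.0ε / 1.0300 = 1.94 ε.

1.94 ε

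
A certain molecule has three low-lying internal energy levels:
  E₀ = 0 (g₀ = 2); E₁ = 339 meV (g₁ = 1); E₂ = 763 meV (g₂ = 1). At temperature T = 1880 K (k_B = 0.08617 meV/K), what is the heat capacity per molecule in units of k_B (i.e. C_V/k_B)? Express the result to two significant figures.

0.33

k_BT = 0.08617 × 1880 K = 162.0 meV.
Eᵢ/kT = 0, 2.093, 4.710.
Z = Σ gᵢe^(−Eᵢ/kT) = 2·e^(−0) + 1·e^(−2.093) + 1·e^(−4.710) = 2.000 + 0.1233 + 0.009005 = 2.132.
⟨E⟩ = 22.83 meV, ⟨E²⟩ = 9105 meV².
C_V/k_B = (⟨E²⟩ − ⟨E⟩²)/(kT)² = (9105 − 521.2)/26240 = 0.33.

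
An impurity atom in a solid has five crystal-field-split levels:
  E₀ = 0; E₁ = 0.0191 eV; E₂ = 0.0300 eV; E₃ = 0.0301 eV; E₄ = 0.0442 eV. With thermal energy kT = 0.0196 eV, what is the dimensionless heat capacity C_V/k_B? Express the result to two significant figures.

0.56

Eᵢ/kT = 0, 0.9745, 1.531, 1.536, 2.255.
Z = Σ e^(−Eᵢ/kT) = e^(−0) + e^(−0.9745) + e^(−1.531) + e^(−1.536) + e^(−2.255) = 1.000 + 0.3774 + 0.2163 + 0.2152 + 0.1049 = 1.914.
⟨E⟩ = 0.01296 eV, ⟨E²⟩ = 0.0003826 eV².
C_V/k_B = (⟨E²⟩ − ⟨E⟩²)/(kT)² = (0.0003826 − 0.0001680)/0.0003842 = 0.56.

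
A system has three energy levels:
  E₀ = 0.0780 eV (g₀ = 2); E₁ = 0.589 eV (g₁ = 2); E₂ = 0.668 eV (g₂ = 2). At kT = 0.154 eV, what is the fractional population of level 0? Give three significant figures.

Eᵢ/kT = 0.50649, 3.8247, 4.3377.
Z = Σ gᵢe^(−Eᵢ/kT) = 2·e^(−0.50649) + 2·e^(−3.8247) + 2·e^(−4.3377) = 1.2052 + 0.043650 + 0.026133 = 1.2750.
P₀ = g₀ e^(−E₀/kT) / Z = 1.2052/1.2750 = 0.945.

0.945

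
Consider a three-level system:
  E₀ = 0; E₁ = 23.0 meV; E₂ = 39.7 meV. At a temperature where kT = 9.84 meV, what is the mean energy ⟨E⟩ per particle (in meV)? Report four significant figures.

2.624 meV

Eᵢ/kT = 0, 2.33740, 4.03455.
Z = Σ e^(−Eᵢ/kT) = e^(−0) + e^(−2.33740) + e^(−4.03455) = 1.00000 + 0.0965784 + 0.0176936 = 1.11427.
⟨E⟩ = Σ Eᵢ e^(−Eᵢ/kT) / Z = (0·1.00000 + 23.0·0.0965784 + 39.7·0.0176936) / 1.11427 = 2.624 meV.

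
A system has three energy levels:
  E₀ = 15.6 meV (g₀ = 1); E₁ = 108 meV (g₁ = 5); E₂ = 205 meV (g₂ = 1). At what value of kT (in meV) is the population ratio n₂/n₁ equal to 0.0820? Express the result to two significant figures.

n₂/n₁ = (g₂/g₁) exp[−(E₂−E₁)/kT] = 0.0820.
⇒ (E₂−E₁)/kT = ln((1/5)/0.0820) = ln(2.439) = 0.8916.
kT = 97 meV / 0.8916 = 110 meV.

110 meV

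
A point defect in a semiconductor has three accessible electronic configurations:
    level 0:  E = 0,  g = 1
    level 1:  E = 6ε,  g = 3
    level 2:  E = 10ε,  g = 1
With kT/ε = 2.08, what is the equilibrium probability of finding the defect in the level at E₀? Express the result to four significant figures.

0.8505

Eᵢ/kT = 0, 2.88462, 4.80769.
Z = Σ gᵢe^(−Eᵢ/kT) = 1·e^(−0) + 3·e^(−2.88462) + 1·e^(−4.80769) = 1.00000 + 0.167628 + 0.00816670 = 1.17579.
P₀ = g₀ e^(−E₀/kT) / Z = 1.00000/1.17579 = 0.8505.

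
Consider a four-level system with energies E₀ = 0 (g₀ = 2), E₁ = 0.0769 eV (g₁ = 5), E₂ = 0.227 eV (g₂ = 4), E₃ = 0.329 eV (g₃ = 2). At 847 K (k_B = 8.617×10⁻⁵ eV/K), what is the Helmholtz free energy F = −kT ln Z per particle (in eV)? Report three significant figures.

k_BT = 8.617×10⁻⁵ × 847 K = 0.072986 eV.
Eᵢ/kT = 0, 1.0536, 3.1102, 4.5077.
Z = Σ gᵢe^(−Eᵢ/kT) = 2·e^(−0) + 5·e^(−1.0536) + 4·e^(−3.1102) + 2·e^(−4.5077) = 2.0000 + 1.7434 + 0.17837 + 0.022048 = 3.9438.
F = −kT ln Z = −0.072986 × ln(3.9438) = −0.072986 × 1.3721 = -0.100 eV.

-0.100 eV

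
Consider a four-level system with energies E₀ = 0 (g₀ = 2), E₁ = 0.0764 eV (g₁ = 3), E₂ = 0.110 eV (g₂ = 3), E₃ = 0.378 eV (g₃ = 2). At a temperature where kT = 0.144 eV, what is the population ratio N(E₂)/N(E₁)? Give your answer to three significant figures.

0.792

n₂/n₁ = (g₂/g₁) exp[−(E₂−E₁)/kT] = (3/3) × exp(−(0.0336 eV)/(0.144 eV)) = (3/3) × exp(-0.23333) = 0.792.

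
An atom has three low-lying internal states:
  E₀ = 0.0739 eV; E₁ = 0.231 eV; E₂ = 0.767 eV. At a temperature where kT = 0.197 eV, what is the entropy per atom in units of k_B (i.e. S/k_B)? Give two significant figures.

Eᵢ/kT = 0.3751, 1.173, 3.893.
Z = Σ e^(−Eᵢ/kT) = e^(−0.3751) + e^(−1.173) + e^(−3.893) = 0.6872 + 0.3094 + 0.02038 = 1.017.
⟨E⟩ = Σ EᵢPᵢ = 0.1356 eV.
S/k_B = ln Z + ⟨E⟩/kT = ln(1.017) + 0.1356/0.197 = 0.01686 + 0.6883 = 0.71.

0.71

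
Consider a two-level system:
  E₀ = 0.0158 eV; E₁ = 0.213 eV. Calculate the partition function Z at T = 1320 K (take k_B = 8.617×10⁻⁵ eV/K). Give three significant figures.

Z = 1.02

k_BT = 8.617×10⁻⁵ × 1320 K = 0.11374 eV.
Eᵢ/kT = 0.13891, 1.8727.
Z = Σ e^(−Eᵢ/kT) = e^(−0.13891) + e^(−1.8727) = 0.87031 + 0.15371 = 1.0240.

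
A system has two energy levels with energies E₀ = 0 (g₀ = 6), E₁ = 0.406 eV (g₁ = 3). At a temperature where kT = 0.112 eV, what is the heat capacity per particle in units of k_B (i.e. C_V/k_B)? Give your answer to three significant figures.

Eᵢ/kT = 0, 3.6250.
Z = Σ gᵢe^(−Eᵢ/kT) = 6·e^(−0) + 3·e^(−3.6250) = 6.0000 + 0.079947 = 6.0799.
⟨E⟩ = 0.0053387 eV, ⟨E²⟩ = 0.0021675 eV².
C_V/k_B = (⟨E²⟩ − ⟨E⟩²)/(kT)² = (0.0021675 − 0.000028502)/0.012544 = 0.171.

0.171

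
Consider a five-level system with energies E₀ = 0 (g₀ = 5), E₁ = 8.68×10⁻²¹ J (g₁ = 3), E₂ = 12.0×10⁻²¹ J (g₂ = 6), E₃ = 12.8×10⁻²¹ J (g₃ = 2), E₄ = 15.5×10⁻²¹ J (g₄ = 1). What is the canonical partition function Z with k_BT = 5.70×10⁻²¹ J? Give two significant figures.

Z = 6.7

Eᵢ/kT = 0, 1.523, 2.105, 2.246, 2.719.
Z = Σ gᵢe^(−Eᵢ/kT) = 5·e^(−0) + 3·e^(−1.523) + 6·e^(−2.105) + 2·e^(−2.246) + 1·e^(−2.719) = 5.000 + 0.6542 + 0.7311 + 0.2116 + 0.06594 = 6.663.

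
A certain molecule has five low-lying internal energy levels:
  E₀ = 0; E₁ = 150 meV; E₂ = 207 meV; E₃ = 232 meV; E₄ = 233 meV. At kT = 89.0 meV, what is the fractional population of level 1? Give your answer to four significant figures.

0.1296

Eᵢ/kT = 0, 1.68539, 2.32584, 2.60674, 2.61798.
Z = Σ e^(−Eᵢ/kT) = e^(−0) + e^(−1.68539) + e^(−2.32584) + e^(−2.60674) + e^(−2.61798) = 1.00000 + 0.185372 + 0.0977013 + 0.0737747 + 0.0729501 = 1.42980.
P₁ = e^(−E₁/kT) / Z = 0.185372/1.42980 = 0.1296.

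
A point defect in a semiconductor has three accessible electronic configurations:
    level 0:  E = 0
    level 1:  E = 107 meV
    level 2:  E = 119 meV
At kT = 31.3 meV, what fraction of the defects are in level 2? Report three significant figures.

Eᵢ/kT = 0, 3.4185, 3.8019.
Z = Σ e^(−Eᵢ/kT) = e^(−0) + e^(−3.4185) + e^(−3.8019) = 1.0000 + 0.032762 + 0.022328 = 1.0551.
P₂ = e^(−E₂/kT) / Z = 0.022328/1.0551 = 0.0212.

0.0212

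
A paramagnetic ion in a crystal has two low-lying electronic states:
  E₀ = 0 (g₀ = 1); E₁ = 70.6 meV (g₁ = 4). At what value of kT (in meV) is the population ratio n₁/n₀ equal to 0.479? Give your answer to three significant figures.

33.3 meV

n₁/n₀ = (g₁/g₀) exp[−(E₁−E₀)/kT] = 0.479.
⇒ (E₁−E₀)/kT = ln((4/1)/0.479) = ln(8.3507) = 2.1223.
kT = 70.6 meV / 2.1223 = 33.3 meV.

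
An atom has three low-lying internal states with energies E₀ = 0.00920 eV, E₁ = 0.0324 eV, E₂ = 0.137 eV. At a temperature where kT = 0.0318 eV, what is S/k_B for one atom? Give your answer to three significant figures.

0.688

Eᵢ/kT = 0.28931, 1.0189, 4.3082.
Z = Σ e^(−Eᵢ/kT) = e^(−0.28931) + e^(−1.0189) + e^(−4.3082) = 0.74878 + 0.36099 + 0.013458 = 1.1232.
⟨E⟩ = Σ EᵢPᵢ = 0.018188 eV.
S/k_B = ln Z + ⟨E⟩/kT = ln(1.1232) + 0.018188/0.0318 = 0.11618 + 0.57195 = 0.688.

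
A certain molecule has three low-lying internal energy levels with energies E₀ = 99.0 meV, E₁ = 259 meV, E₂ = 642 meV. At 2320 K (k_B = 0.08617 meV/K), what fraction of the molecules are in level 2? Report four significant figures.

k_BT = 0.08617 × 2320 K = 199.914 meV.
Eᵢ/kT = 0.495213, 1.29556, 3.21138.
Z = Σ e^(−Eᵢ/kT) = e^(−0.495213) + e^(−1.29556) + e^(−3.21138) = 0.609441 + 0.273745 + 0.0403010 = 0.923487.
P₂ = e^(−E₂/kT) / Z = 0.0403010/0.923487 = 0.04364.

0.04364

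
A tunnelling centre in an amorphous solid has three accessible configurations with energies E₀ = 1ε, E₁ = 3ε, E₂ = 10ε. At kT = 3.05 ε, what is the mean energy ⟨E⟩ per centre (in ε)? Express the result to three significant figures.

Eᵢ/kT = 0.32787, 0.98361, 3.2787.
Z = Σ e^(−Eᵢ/kT) = e^(−0.32787) + e^(−0.98361) + e^(−3.2787) = 0.72046 + 0.37396 + 0.037677 = 1.1321.
⟨E⟩ = Σ Eᵢ e^(−Eᵢ/kT) / Z = (1·0.72046 + 3·0.37396 + 10·0.037677) / 1.1321 = 1.96 ε.

1.96 ε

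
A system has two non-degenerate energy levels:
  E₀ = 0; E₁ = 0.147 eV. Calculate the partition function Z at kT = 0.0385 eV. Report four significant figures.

Z = 1.022

Eᵢ/kT = 0, 3.81818.
Z = Σ e^(−Eᵢ/kT) = e^(−0) + e^(−3.81818) = 1.00000 + 0.0219677 = 1.02197.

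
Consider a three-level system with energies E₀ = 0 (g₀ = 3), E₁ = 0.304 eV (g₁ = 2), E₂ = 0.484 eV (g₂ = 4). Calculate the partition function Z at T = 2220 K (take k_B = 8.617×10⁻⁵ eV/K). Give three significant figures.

Z = 3.73

k_BT = 8.617×10⁻⁵ × 2220 K = 0.19130 eV.
Eᵢ/kT = 0, 1.5891, 2.5301.
Z = Σ gᵢe^(−Eᵢ/kT) = 3·e^(−0) + 2·e^(−1.5891) + 4·e^(−2.5301) = 3.0000 + 0.40822 + 0.31860 = 3.7268.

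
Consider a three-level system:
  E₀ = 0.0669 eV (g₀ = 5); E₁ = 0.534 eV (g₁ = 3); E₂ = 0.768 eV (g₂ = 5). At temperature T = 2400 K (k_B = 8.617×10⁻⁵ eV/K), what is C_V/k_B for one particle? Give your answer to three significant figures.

0.591

k_BT = 8.617×10⁻⁵ × 2400 K = 0.20681 eV.
Eᵢ/kT = 0.32349, 2.5821, 3.7136.
Z = Σ gᵢe^(−Eᵢ/kT) = 5·e^(−0.32349) + 3·e^(−2.5821) + 5·e^(−3.7136) = 3.6181 + 0.22685 + 0.12195 = 3.9669.
⟨E⟩ = 0.11516 eV, ⟨E²⟩ = 0.038521 eV².
C_V/k_B = (⟨E²⟩ − ⟨E⟩²)/(kT)² = (0.038521 − 0.013262)/0.042770 = 0.591.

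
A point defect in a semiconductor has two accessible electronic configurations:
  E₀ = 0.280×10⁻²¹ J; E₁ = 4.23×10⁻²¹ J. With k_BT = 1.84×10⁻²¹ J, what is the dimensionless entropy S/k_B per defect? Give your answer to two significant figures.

Eᵢ/kT = 0.1522, 2.299.
Z = Σ e^(−Eᵢ/kT) = e^(−0.1522) + e^(−2.299) = 0.8588 + 0.1004 = 0.9592.
⟨E⟩ = Σ EᵢPᵢ = 0.6934 ×10⁻²¹ J.
S/k_B = ln Z + ⟨E⟩/kT = ln(0.9592) + 0.6934/1.84 = -0.04166 + 0.3768 = 0.34.

0.34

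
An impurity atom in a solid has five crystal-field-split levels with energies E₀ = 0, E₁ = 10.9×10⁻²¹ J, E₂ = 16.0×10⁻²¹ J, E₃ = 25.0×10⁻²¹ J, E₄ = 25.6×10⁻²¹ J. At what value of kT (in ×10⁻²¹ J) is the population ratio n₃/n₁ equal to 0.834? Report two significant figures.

n₃/n₁ = exp[−(E₃−E₁)/kT] = 0.834.
⇒ (E₃−E₁)/kT = ln(1/0.834) = ln(1.199) = 0.1815.
kT = 14.1 ×10⁻²¹ J / 0.1815 = 78 ×10⁻²¹ J.

78 ×10⁻²¹ J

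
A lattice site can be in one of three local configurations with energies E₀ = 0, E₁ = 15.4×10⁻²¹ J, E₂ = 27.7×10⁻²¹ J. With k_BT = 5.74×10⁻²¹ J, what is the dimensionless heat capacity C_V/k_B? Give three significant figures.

Eᵢ/kT = 0, 2.6829, 4.8258.
Z = Σ e^(−Eᵢ/kT) = e^(−0) + e^(−2.6829) + e^(−4.8258) = 1.0000 + 0.068365 + 0.0080201 = 1.0764.
⟨E⟩ = 1.1845, ⟨E²⟩ = 20.780.
C_V/k_B = (⟨E²⟩ − ⟨E⟩²)/(kT)² = (20.780 − 1.4030)/32.948 = 0.588.

0.588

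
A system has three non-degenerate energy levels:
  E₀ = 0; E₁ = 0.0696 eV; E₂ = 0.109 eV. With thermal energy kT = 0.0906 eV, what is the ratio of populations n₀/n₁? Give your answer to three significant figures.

2.16

n₀/n₁ = exp[−(E₀−E₁)/kT] = exp(−(-0.0696 eV)/(0.0906 eV)) = exp(0.76821) = 2.16.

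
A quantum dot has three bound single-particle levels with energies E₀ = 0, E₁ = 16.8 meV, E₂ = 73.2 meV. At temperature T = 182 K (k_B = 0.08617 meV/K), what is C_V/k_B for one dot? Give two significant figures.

0.35

k_BT = 0.08617 × 182 K = 15.68 meV.
Eᵢ/kT = 0, 1.071, 4.668.
Z = Σ e^(−Eᵢ/kT) = e^(−0) + e^(−1.071) + e^(−4.668) = 1.000 + 0.3427 + 0.009391 = 1.352.
⟨E⟩ = 4.767 meV, ⟨E²⟩ = 108.8 meV².
C_V/k_B = (⟨E²⟩ − ⟨E⟩²)/(kT)² = (108.8 − 22.72)/245.9 = 0.35.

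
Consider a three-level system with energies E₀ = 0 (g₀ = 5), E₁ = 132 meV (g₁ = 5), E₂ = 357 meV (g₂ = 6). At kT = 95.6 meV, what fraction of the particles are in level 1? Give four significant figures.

0.1964

Eᵢ/kT = 0, 1.38075, 3.73431.
Z = Σ gᵢe^(−Eᵢ/kT) = 5·e^(−0) + 5·e^(−1.38075) + 6·e^(−3.73431) = 5.00000 + 1.25695 + 0.143338 = 6.40029.
P₁ = g₁ e^(−E₁/kT) / Z = 1.25695/6.40029 = 0.1964.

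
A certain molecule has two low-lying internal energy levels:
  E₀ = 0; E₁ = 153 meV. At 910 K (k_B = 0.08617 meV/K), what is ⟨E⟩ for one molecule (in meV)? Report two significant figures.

k_BT = 0.08617 × 910 K = 78.41 meV.
Eᵢ/kT = 0, 1.951.
Z = Σ e^(−Eᵢ/kT) = e^(−0) + e^(−1.951) = 1.000 + 0.1421 = 1.142.
⟨E⟩ = Σ Eᵢ e^(−Eᵢ/kT) / Z = (0·1.000 + 153·0.1421) / 1.142 = 19 meV.

19 meV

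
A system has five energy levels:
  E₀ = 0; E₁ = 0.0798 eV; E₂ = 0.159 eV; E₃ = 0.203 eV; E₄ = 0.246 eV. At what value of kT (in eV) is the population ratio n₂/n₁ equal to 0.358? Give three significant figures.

0.0771 eV

n₂/n₁ = exp[−(E₂−E₁)/kT] = 0.358.
⇒ (E₂−E₁)/kT = ln(1/0.358) = ln(2.7933) = 1.0272.
kT = 0.0792 eV / 1.0272 = 0.0771 eV.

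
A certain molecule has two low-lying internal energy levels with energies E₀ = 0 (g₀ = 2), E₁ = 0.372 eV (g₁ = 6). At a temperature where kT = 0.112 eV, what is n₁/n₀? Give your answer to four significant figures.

n₁/n₀ = (g₁/g₀) exp[−(E₁−E₀)/kT] = (6/2) × exp(−(0.372 eV)/(0.112 eV)) = (6/2) × exp(-3.32143) = 0.1083.

0.1083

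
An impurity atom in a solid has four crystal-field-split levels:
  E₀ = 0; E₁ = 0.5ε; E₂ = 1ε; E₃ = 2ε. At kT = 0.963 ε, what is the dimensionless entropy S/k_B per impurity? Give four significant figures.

Eᵢ/kT = 0, 0.519211, 1.03842, 2.07684.
Z = Σ e^(−Eᵢ/kT) = e^(−0) + e^(−0.519211) + e^(−1.03842) + e^(−2.07684) = 1.00000 + 0.594990 + 0.354014 + 0.125326 = 2.07433.
⟨E⟩ = Σ EᵢPᵢ = 0.434917 ε.
S/k_B = ln Z + ⟨E⟩/kT = ln(2.07433) + 0.434917/0.963 = 0.729638 + 0.451627 = 1.181.

1.181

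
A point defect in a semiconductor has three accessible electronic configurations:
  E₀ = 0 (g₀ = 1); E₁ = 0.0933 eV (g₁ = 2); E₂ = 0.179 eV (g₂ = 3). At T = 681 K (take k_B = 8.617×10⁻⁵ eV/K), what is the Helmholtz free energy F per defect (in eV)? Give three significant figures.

-0.0257 eV

k_BT = 8.617×10⁻⁵ × 681 K = 0.058682 eV.
Eᵢ/kT = 0, 1.5899, 3.0503.
Z = Σ gᵢe^(−Eᵢ/kT) = 1·e^(−0) + 2·e^(−1.5899) + 3·e^(−3.0503) = 1.0000 + 0.40789 + 0.14203 = 1.5499.
F = −kT ln Z = −0.058682 × ln(1.5499) = −0.058682 × 0.43819 = -0.0257 eV.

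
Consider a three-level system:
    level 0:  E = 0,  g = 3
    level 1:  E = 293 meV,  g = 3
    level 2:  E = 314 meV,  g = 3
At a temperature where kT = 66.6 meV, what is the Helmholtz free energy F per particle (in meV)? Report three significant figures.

Eᵢ/kT = 0, 4.3994, 4.7147.
Z = Σ gᵢe^(−Eᵢ/kT) = 3·e^(−0) + 3·e^(−4.3994) + 3·e^(−4.7147) = 3.0000 + 0.036854 + 0.026888 = 3.0637.
F = −kT ln Z = −66.6 × ln(3.0637) = −66.6 × 1.1196 = -74.6 meV.

-74.6 meV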